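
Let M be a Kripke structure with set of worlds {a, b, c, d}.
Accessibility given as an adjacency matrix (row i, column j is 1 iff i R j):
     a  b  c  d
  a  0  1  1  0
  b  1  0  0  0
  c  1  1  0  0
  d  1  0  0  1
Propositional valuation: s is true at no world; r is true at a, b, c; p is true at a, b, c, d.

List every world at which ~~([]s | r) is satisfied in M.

a, b, c

Let φ = ~~([]s | r). Evaluate φ at each world:
  a (successors {b, c}): φ is true.
  b (successors {a}): φ is true.
  c (successors {a, b}): φ is true.
  d (successors {a, d}): φ is false.
For instance, at b:
  At b: ~([]s | r) is false, so ~~([]s | r) is true.
    At b: []s | r is true, so ~([]s | r) is false.
      At b: []s is false, r is true, so []s | r is true.
Satisfying worlds: {a, b, c}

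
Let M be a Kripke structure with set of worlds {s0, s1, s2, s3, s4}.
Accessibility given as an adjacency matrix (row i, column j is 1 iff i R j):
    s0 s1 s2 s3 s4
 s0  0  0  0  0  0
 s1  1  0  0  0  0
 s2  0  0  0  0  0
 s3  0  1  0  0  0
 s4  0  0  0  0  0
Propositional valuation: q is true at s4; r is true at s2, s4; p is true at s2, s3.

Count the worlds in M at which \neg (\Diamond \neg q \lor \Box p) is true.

Recall that \Box ψ holds at a world iff ψ holds at every accessible world, and \Diamond ψ holds iff ψ holds at some accessible world.
Let φ = \neg (\Diamond \neg q \lor \Box p). Evaluate φ at each world:
  s0 (successors ∅): φ is false.
  s1 (successors {s0}): φ is false.
  s2 (successors ∅): φ is false.
  s3 (successors {s1}): φ is false.
  s4 (successors ∅): φ is false.
For instance, at s3:
  At s3: \Diamond \neg q \lor \Box p is true, so \neg (\Diamond \neg q \lor \Box p) is false.
    At s3: \Diamond \neg q is true, \Box p is false, so \Diamond \neg q \lor \Box p is true.
      At s3: \Diamond \neg q requires \neg q at some successor in {s1}.
        \neg q holds at s1, so \Diamond \neg q is true at s3.
      At s3: \Box p requires p at every successor {s1}.
        p fails at s1, so \Box p is false at s3.
Satisfying worlds: none.

0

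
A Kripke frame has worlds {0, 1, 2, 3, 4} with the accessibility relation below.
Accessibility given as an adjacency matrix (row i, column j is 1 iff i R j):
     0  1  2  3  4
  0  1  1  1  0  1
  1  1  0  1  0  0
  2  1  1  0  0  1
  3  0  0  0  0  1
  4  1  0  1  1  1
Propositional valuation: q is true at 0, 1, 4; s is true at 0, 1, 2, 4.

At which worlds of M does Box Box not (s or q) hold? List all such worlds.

none

Let φ = Box Box not (s or q). Evaluate φ at each world:
  0 (successors {0, 1, 2, 4}): φ is false.
  1 (successors {0, 2}): φ is false.
  2 (successors {0, 1, 4}): φ is false.
  3 (successors {4}): φ is false.
  4 (successors {0, 2, 3, 4}): φ is false.
For instance, at 0:
  At 0: Box Box not (s or q) requires Box not (s or q) at every successor {0, 1, 2, 4}.
    Box not (s or q) fails at 0, so Box Box not (s or q) is false at 0.
      At 0: Box not (s or q) requires not (s or q) at every successor {0, 1, 2, 4}.
        not (s or q) fails at 0, so Box not (s or q) is false at 0.
Satisfying worlds: none.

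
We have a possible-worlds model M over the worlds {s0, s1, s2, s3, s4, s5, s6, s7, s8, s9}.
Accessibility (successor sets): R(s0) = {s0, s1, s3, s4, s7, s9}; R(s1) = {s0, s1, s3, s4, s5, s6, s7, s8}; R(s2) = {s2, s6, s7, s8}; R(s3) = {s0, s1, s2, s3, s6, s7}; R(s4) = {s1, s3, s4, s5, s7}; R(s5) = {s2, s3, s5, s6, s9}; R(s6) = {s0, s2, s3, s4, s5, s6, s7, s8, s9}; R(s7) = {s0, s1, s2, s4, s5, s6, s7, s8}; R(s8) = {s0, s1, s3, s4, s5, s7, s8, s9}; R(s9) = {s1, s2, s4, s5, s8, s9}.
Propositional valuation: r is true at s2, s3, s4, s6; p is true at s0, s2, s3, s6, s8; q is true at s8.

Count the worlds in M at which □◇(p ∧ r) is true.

Let φ = □◇(p ∧ r). Evaluate φ at each world:
  s0 (successors {s0, s1, s3, s4, s7, s9}): φ is true.
  s1 (successors {s0, s1, s3, s4, s5, s6, s7, s8}): φ is true.
  s2 (successors {s2, s6, s7, s8}): φ is true.
  s3 (successors {s0, s1, s2, s3, s6, s7}): φ is true.
  s4 (successors {s1, s3, s4, s5, s7}): φ is true.
  s5 (successors {s2, s3, s5, s6, s9}): φ is true.
  s6 (successors {s0, s2, s3, s4, s5, s6, s7, s8, s9}): φ is true.
  s7 (successors {s0, s1, s2, s4, s5, s6, s7, s8}): φ is true.
  s8 (successors {s0, s1, s3, s4, s5, s7, s8, s9}): φ is true.
  s9 (successors {s1, s2, s4, s5, s8, s9}): φ is true.
For instance, at s3:
  At s3: □◇(p ∧ r) requires ◇(p ∧ r) at every successor {s0, s1, s2, s3, s6, s7}.
    At s0: ◇(p ∧ r) is true.
    At s1: ◇(p ∧ r) is true.
    At s2: ◇(p ∧ r) is true.
    At s3: ◇(p ∧ r) is true.
    At s6: ◇(p ∧ r) is true.
    At s7: ◇(p ∧ r) is true.
  So □◇(p ∧ r) is true at s3.
Satisfying worlds: {s0, s1, s2, s3, s4, s5, s6, s7, s8, s9}

10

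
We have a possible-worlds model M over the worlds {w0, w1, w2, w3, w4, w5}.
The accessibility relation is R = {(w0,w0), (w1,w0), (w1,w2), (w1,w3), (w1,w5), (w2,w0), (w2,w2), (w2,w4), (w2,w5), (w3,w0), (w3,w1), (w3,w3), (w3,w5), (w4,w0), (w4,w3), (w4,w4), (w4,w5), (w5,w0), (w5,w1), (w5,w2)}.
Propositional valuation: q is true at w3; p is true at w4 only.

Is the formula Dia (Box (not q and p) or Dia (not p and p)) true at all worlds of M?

Let φ = Dia (Box (not q and p) or Dia (not p and p)). Evaluate φ at each world:
  w0 (successors {w0}): φ is false.
  w1 (successors {w0, w2, w3, w5}): φ is false.
  w2 (successors {w0, w2, w4, w5}): φ is false.
  w3 (successors {w0, w1, w3, w5}): φ is false.
  w4 (successors {w0, w3, w4, w5}): φ is false.
  w5 (successors {w0, w1, w2}): φ is false.
Detail at w0 (counterexample):
  At w0: Dia (Box (not q and p) or Dia (not p and p)) requires Box (not q and p) or Dia (not p and p) at some successor in {w0}.
    At w0: Box (not q and p) or Dia (not p and p) is false.
  So Dia (Box (not q and p) or Dia (not p and p)) is false at w0.

No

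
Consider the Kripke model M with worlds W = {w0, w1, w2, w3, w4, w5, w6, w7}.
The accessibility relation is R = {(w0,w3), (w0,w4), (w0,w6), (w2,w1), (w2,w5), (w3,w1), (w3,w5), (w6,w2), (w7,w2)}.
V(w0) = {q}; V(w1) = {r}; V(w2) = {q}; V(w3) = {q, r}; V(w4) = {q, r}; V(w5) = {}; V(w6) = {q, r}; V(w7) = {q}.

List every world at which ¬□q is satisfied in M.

Let φ = ¬□q. Evaluate φ at each world:
  w0 (successors {w3, w4, w6}): φ is false.
  w1 (successors ∅): φ is false.
  w2 (successors {w1, w5}): φ is true.
  w3 (successors {w1, w5}): φ is true.
  w4 (successors ∅): φ is false.
  w5 (successors ∅): φ is false.
  w6 (successors {w2}): φ is false.
  w7 (successors {w2}): φ is false.
For instance, at w7:
  At w7: □q is true, so ¬□q is false.
    At w7: □q requires q at every successor {w2}.
      At w2: q is true.
    So □q is true at w7.
Satisfying worlds: {w2, w3}

w2, w3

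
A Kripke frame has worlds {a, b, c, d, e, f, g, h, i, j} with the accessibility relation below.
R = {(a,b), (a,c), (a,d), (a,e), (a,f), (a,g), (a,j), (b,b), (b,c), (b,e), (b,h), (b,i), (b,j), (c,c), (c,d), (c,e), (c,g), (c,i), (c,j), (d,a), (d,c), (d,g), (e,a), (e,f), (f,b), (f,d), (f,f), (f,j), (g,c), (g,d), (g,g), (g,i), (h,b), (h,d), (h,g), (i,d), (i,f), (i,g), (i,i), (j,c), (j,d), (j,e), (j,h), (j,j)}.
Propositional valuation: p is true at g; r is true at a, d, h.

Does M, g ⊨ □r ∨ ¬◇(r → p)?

At g: □r is false, ¬◇(r → p) is false, so □r ∨ ¬◇(r → p) is false.
  At g: □r requires r at every successor {c, d, g, i}.
    r fails at c, so □r is false at g.
  At g: ◇(r → p) is true, so ¬◇(r → p) is false.
    At g: ◇(r → p) requires r → p at some successor in {c, d, g, i}.
      r → p holds at c, so ◇(r → p) is true at g.

No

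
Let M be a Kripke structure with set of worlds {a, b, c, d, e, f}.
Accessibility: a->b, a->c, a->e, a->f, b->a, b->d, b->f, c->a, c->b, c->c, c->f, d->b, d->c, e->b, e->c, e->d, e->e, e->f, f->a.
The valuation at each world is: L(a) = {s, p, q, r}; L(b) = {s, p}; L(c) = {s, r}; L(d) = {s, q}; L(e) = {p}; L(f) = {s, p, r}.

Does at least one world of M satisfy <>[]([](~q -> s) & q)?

No

Recall that []ψ holds at a world iff ψ holds at every accessible world, and <>ψ holds iff ψ holds at some accessible world.
Let φ = <>[]([](~q -> s) & q). Evaluate φ at each world:
  a (successors {b, c, e, f}): φ is false.
  b (successors {a, d, f}): φ is false.
  c (successors {a, b, c, f}): φ is false.
  d (successors {b, c}): φ is false.
  e (successors {b, c, d, e, f}): φ is false.
  f (successors {a}): φ is false.
For instance, at c:
  At c: <>[]([](~q -> s) & q) requires []([](~q -> s) & q) at some successor in {a, b, c, f}.
    At a: []([](~q -> s) & q) is false.
    At b: []([](~q -> s) & q) is false.
    At c: []([](~q -> s) & q) is false.
    At f: []([](~q -> s) & q) is false.
  So <>[]([](~q -> s) & q) is false at c.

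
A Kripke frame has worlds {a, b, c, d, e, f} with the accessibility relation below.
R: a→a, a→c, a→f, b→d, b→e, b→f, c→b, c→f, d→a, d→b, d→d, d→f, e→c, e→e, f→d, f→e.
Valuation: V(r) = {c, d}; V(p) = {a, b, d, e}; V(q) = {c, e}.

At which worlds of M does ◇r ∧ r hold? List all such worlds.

d

Recall that ◇ψ holds at a world iff ψ holds at some accessible world.
Let φ = ◇r ∧ r. Evaluate φ at each world:
  a (successors {a, c, f}): φ is false.
  b (successors {d, e, f}): φ is false.
  c (successors {b, f}): φ is false.
  d (successors {a, b, d, f}): φ is true.
  e (successors {c, e}): φ is false.
  f (successors {d, e}): φ is false.
For instance, at b:
  At b: ◇r is true, r is false, so ◇r ∧ r is false.
    At b: ◇r requires r at some successor in {d, e, f}.
      r holds at d, so ◇r is true at b.
Satisfying worlds: {d}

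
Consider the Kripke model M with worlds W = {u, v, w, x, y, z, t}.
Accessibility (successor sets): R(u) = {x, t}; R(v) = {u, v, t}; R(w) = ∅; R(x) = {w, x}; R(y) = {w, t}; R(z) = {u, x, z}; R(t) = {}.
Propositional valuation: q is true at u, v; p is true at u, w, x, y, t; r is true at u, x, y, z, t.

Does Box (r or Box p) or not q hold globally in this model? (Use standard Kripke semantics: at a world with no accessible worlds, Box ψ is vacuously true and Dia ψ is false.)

Recall that Box ψ holds at a world iff ψ holds at every accessible world, and Dia ψ holds iff ψ holds at some accessible world.
Let φ = Box (r or Box p) or not q. Evaluate φ at each world:
  u (successors {x, t}): φ is true.
  v (successors {u, v, t}): φ is false.
  w (successors ∅): φ is true.
  x (successors {w, x}): φ is true.
  y (successors {w, t}): φ is true.
  z (successors {u, x, z}): φ is true.
  t (successors ∅): φ is true.
Detail at v (counterexample):
  At v: Box (r or Box p) is false, not q is false, so Box (r or Box p) or not q is false.
    At v: Box (r or Box p) requires r or Box p at every successor {u, v, t}.
      r or Box p fails at v, so Box (r or Box p) is false at v.

No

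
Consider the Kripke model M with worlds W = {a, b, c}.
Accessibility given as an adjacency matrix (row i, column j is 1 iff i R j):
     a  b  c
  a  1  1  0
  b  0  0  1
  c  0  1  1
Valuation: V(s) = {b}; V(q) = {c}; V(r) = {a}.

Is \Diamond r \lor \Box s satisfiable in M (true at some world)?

Yes

Recall that \Box ψ holds at a world iff ψ holds at every accessible world, and \Diamond ψ holds iff ψ holds at some accessible world.
Let φ = \Diamond r \lor \Box s. Evaluate φ at each world:
  a (successors {a, b}): φ is true.
  b (successors {c}): φ is false.
  c (successors {b, c}): φ is false.
Detail at a (witness):
  At a: \Diamond r is true, \Box s is false, so \Diamond r \lor \Box s is true.
    At a: \Diamond r requires r at some successor in {a, b}.
      r holds at a, so \Diamond r is true at a.
    At a: \Box s requires s at every successor {a, b}.
      s fails at a, so \Box s is false at a.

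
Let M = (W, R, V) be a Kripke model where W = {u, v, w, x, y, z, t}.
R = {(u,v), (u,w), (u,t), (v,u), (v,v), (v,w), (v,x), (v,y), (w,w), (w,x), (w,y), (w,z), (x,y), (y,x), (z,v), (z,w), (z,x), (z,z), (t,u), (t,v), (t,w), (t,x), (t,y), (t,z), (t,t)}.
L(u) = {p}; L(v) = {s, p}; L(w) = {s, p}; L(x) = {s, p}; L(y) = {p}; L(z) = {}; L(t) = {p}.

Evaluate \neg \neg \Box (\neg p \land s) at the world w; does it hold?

No

Recall that \Box ψ holds at a world iff ψ holds at every accessible world, and \Diamond ψ holds iff ψ holds at some accessible world.
At w: \neg \Box (\neg p \land s) is true, so \neg \neg \Box (\neg p \land s) is false.
  At w: \Box (\neg p \land s) is false, so \neg \Box (\neg p \land s) is true.
    At w: \Box (\neg p \land s) requires \neg p \land s at every successor {w, x, y, z}.
      \neg p \land s fails at w, so \Box (\neg p \land s) is false at w.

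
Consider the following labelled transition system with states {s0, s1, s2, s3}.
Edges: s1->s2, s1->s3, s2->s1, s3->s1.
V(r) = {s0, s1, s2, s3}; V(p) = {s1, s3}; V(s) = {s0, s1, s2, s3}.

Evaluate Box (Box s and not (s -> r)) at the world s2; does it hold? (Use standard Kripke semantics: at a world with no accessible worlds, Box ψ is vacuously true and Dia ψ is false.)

At s2: Box (Box s and not (s -> r)) requires Box s and not (s -> r) at every successor {s1}.
  Box s and not (s -> r) fails at s1, so Box (Box s and not (s -> r)) is false at s2.
    At s1: Box s is true, not (s -> r) is false, so Box s and not (s -> r) is false.
      At s1: Box s requires s at every successor {s2, s3}.
        At s2: s is true.
        At s3: s is true.
      So Box s is true at s1.

No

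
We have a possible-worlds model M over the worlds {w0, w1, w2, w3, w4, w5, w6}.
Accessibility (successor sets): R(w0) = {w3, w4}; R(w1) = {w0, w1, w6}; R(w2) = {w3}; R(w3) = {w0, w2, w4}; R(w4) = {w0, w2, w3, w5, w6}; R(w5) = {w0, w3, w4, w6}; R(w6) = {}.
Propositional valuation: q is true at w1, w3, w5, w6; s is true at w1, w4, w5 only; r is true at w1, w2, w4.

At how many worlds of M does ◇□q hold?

Let φ = ◇□q. Evaluate φ at each world:
  w0 (successors {w3, w4}): φ is false.
  w1 (successors {w0, w1, w6}): φ is true.
  w2 (successors {w3}): φ is false.
  w3 (successors {w0, w2, w4}): φ is true.
  w4 (successors {w0, w2, w3, w5, w6}): φ is true.
  w5 (successors {w0, w3, w4, w6}): φ is true.
  w6 (successors ∅): φ is false.
For instance, at w0:
  At w0: ◇□q requires □q at some successor in {w3, w4}.
    At w3: □q is false.
    At w4: □q is false.
  So ◇□q is false at w0.
Satisfying worlds: {w1, w3, w4, w5}

4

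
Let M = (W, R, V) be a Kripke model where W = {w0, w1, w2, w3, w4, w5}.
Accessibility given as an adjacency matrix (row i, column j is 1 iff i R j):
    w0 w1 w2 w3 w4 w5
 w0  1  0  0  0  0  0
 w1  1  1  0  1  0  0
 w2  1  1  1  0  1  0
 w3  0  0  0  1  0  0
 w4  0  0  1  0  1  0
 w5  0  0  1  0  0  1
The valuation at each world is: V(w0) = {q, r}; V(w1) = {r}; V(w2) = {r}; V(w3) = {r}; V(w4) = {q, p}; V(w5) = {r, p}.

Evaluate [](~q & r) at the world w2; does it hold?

At w2: [](~q & r) requires ~q & r at every successor {w0, w1, w2, w4}.
  ~q & r fails at w0, so [](~q & r) is false at w2.

No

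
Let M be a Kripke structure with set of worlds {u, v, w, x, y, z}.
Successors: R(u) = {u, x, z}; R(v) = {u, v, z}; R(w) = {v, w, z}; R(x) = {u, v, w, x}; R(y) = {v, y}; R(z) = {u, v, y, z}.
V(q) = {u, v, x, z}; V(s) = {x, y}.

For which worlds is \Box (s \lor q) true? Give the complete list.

u, v, y, z

Let φ = \Box (s \lor q). Evaluate φ at each world:
  u (successors {u, x, z}): φ is true.
  v (successors {u, v, z}): φ is true.
  w (successors {v, w, z}): φ is false.
  x (successors {u, v, w, x}): φ is false.
  y (successors {v, y}): φ is true.
  z (successors {u, v, y, z}): φ is true.
For instance, at v:
  At v: \Box (s \lor q) requires s \lor q at every successor {u, v, z}.
    At u: s \lor q is true.
    At v: s \lor q is true.
    At z: s \lor q is true.
  So \Box (s \lor q) is true at v.
Satisfying worlds: {u, v, y, z}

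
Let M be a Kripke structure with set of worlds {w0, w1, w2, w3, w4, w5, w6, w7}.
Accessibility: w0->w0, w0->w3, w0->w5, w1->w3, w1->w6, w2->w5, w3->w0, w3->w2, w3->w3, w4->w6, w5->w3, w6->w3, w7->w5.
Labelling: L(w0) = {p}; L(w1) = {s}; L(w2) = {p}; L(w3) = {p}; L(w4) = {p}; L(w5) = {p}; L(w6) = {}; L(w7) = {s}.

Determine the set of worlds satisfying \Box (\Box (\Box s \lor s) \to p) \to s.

w1, w7

Let φ = \Box (\Box (\Box s \lor s) \to p) \to s. Evaluate φ at each world:
  w0 (successors {w0, w3, w5}): φ is false.
  w1 (successors {w3, w6}): φ is true.
  w2 (successors {w5}): φ is false.
  w3 (successors {w0, w2, w3}): φ is false.
  w4 (successors {w6}): φ is false.
  w5 (successors {w3}): φ is false.
  w6 (successors {w3}): φ is false.
  w7 (successors {w5}): φ is true.
For instance, at w2:
  At w2: \Box (\Box (\Box s \lor s) \to p) is true, s is false, so \Box (\Box (\Box s \lor s) \to p) \to s is false.
    At w2: \Box (\Box (\Box s \lor s) \to p) requires \Box (\Box s \lor s) \to p at every successor {w5}.
      At w5: \Box (\Box s \lor s) \to p is true.
    So \Box (\Box (\Box s \lor s) \to p) is true at w2.
Satisfying worlds: {w1, w7}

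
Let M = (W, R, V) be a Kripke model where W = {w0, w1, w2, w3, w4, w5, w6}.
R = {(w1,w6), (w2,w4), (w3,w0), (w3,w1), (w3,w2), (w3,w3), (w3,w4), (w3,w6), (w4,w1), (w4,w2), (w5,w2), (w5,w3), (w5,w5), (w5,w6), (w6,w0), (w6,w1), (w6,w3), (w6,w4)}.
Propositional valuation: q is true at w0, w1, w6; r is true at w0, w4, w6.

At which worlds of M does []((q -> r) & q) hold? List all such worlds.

Let φ = []((q -> r) & q). Evaluate φ at each world:
  w0 (successors ∅): φ is true.
  w1 (successors {w6}): φ is true.
  w2 (successors {w4}): φ is false.
  w3 (successors {w0, w1, w2, w3, w4, w6}): φ is false.
  w4 (successors {w1, w2}): φ is false.
  w5 (successors {w2, w3, w5, w6}): φ is false.
  w6 (successors {w0, w1, w3, w4}): φ is false.
For instance, at w1:
  At w1: []((q -> r) & q) requires (q -> r) & q at every successor {w6}.
    At w6: (q -> r) & q is true.
  So []((q -> r) & q) is true at w1.
Satisfying worlds: {w0, w1}

w0, w1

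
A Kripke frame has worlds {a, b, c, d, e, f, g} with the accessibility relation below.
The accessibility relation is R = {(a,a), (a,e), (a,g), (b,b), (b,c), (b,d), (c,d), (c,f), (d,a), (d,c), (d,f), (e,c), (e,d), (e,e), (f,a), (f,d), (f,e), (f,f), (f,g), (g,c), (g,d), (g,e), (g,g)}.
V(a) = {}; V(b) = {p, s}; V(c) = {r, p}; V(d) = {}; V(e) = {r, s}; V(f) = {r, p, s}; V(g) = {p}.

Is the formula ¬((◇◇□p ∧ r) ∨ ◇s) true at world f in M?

No

Recall that □ψ holds at a world iff ψ holds at every accessible world, and ◇ψ holds iff ψ holds at some accessible world.
At f: (◇◇□p ∧ r) ∨ ◇s is true, so ¬((◇◇□p ∧ r) ∨ ◇s) is false.
  At f: ◇◇□p ∧ r is false, ◇s is true, so (◇◇□p ∧ r) ∨ ◇s is true.
    At f: ◇◇□p is false, r is true, so ◇◇□p ∧ r is false.
      At f: ◇◇□p requires ◇□p at some successor in {a, d, e, f, g}.
        At a: ◇□p is false.
        At d: ◇□p is false.
        At e: ◇□p is false.
        At f: ◇□p is false.
        At g: ◇□p is false.
      So ◇◇□p is false at f.
    At f: ◇s requires s at some successor in {a, d, e, f, g}.
      s holds at e, so ◇s is true at f.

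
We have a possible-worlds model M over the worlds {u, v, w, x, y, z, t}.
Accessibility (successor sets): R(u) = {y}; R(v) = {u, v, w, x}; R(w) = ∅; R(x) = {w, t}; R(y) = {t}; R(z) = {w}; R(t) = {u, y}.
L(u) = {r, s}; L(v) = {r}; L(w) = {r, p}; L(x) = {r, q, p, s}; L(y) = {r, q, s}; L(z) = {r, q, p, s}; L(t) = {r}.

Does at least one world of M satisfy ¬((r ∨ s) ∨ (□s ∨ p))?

Let φ = ¬((r ∨ s) ∨ (□s ∨ p)). Evaluate φ at each world:
  u (successors {y}): φ is false.
  v (successors {u, v, w, x}): φ is false.
  w (successors ∅): φ is false.
  x (successors {w, t}): φ is false.
  y (successors {t}): φ is false.
  z (successors {w}): φ is false.
  t (successors {u, y}): φ is false.
For instance, at x:
  At x: (r ∨ s) ∨ (□s ∨ p) is true, so ¬((r ∨ s) ∨ (□s ∨ p)) is false.
    At x: r ∨ s is true, □s ∨ p is true, so (r ∨ s) ∨ (□s ∨ p) is true.
      At x: □s is false, p is true, so □s ∨ p is true.

No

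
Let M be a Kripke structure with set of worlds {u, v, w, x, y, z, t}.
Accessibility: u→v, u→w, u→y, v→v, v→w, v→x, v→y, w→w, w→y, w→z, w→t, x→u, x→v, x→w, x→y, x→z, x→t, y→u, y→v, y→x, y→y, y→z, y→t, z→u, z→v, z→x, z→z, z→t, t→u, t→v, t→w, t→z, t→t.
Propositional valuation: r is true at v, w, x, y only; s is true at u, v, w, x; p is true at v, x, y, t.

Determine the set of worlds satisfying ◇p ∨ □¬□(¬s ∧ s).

Let φ = ◇p ∨ □¬□(¬s ∧ s). Evaluate φ at each world:
  u (successors {v, w, y}): φ is true.
  v (successors {v, w, x, y}): φ is true.
  w (successors {w, y, z, t}): φ is true.
  x (successors {u, v, w, y, z, t}): φ is true.
  y (successors {u, v, x, y, z, t}): φ is true.
  z (successors {u, v, x, z, t}): φ is true.
  t (successors {u, v, w, z, t}): φ is true.
For instance, at t:
  At t: ◇p is true, □¬□(¬s ∧ s) is true, so ◇p ∨ □¬□(¬s ∧ s) is true.
    At t: ◇p requires p at some successor in {u, v, w, z, t}.
      p holds at v, so ◇p is true at t.
    At t: □¬□(¬s ∧ s) requires ¬□(¬s ∧ s) at every successor {u, v, w, z, t}.
      At u: ¬□(¬s ∧ s) is true.
      At v: ¬□(¬s ∧ s) is true.
      At w: ¬□(¬s ∧ s) is true.
      At z: ¬□(¬s ∧ s) is true.
      At t: ¬□(¬s ∧ s) is true.
    So □¬□(¬s ∧ s) is true at t.
Satisfying worlds: {u, v, w, x, y, z, t}

u, v, w, x, y, z, t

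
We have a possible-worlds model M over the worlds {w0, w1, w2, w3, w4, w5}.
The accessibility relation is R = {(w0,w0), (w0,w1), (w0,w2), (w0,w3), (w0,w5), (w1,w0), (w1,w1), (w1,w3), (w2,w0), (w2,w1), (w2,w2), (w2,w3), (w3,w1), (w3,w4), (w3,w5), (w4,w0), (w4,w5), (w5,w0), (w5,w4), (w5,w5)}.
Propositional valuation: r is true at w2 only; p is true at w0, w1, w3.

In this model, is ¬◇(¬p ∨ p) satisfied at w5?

No

At w5: ◇(¬p ∨ p) is true, so ¬◇(¬p ∨ p) is false.
  At w5: ◇(¬p ∨ p) requires ¬p ∨ p at some successor in {w0, w4, w5}.
    ¬p ∨ p holds at w0, so ◇(¬p ∨ p) is true at w5.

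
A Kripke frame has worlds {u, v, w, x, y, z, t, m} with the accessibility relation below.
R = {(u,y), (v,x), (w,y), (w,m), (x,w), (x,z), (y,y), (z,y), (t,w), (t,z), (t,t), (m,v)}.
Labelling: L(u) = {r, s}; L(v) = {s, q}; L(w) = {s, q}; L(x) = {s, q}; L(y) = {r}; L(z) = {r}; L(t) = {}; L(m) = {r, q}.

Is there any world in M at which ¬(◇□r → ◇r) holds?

Let φ = ¬(◇□r → ◇r). Evaluate φ at each world:
  u (successors {y}): φ is false.
  v (successors {x}): φ is false.
  w (successors {y, m}): φ is false.
  x (successors {w, z}): φ is false.
  y (successors {y}): φ is false.
  z (successors {y}): φ is false.
  t (successors {w, z, t}): φ is false.
  m (successors {v}): φ is false.
For instance, at v:
  At v: ◇□r → ◇r is true, so ¬(◇□r → ◇r) is false.
    At v: ◇□r is false, ◇r is false, so ◇□r → ◇r is true.
      At v: ◇□r requires □r at some successor in {x}.
        At x: □r is false.
      So ◇□r is false at v.
      At v: ◇r requires r at some successor in {x}.
        At x: r is false.
      So ◇r is false at v.

No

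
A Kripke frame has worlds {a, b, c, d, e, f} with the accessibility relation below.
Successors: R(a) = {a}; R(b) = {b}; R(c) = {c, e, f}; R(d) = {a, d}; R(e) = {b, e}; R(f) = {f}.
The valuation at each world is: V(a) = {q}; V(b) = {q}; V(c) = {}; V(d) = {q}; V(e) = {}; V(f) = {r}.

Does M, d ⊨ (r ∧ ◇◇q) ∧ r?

At d: r ∧ ◇◇q is false, r is false, so (r ∧ ◇◇q) ∧ r is false.
  At d: r is false, ◇◇q is true, so r ∧ ◇◇q is false.
    At d: ◇◇q requires ◇q at some successor in {a, d}.
      ◇q holds at a, so ◇◇q is true at d.

No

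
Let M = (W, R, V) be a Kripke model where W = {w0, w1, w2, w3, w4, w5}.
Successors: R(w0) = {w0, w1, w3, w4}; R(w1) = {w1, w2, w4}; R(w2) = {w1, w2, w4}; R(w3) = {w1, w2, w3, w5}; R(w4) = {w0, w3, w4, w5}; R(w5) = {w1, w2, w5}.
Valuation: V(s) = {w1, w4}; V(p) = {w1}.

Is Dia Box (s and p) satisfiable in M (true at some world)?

No

Recall that Box ψ holds at a world iff ψ holds at every accessible world, and Dia ψ holds iff ψ holds at some accessible world.
Let φ = Dia Box (s and p). Evaluate φ at each world:
  w0 (successors {w0, w1, w3, w4}): φ is false.
  w1 (successors {w1, w2, w4}): φ is false.
  w2 (successors {w1, w2, w4}): φ is false.
  w3 (successors {w1, w2, w3, w5}): φ is false.
  w4 (successors {w0, w3, w4, w5}): φ is false.
  w5 (successors {w1, w2, w5}): φ is false.
For instance, at w2:
  At w2: Dia Box (s and p) requires Box (s and p) at some successor in {w1, w2, w4}.
    At w1: Box (s and p) is false.
    At w2: Box (s and p) is false.
    At w4: Box (s and p) is false.
  So Dia Box (s and p) is false at w2.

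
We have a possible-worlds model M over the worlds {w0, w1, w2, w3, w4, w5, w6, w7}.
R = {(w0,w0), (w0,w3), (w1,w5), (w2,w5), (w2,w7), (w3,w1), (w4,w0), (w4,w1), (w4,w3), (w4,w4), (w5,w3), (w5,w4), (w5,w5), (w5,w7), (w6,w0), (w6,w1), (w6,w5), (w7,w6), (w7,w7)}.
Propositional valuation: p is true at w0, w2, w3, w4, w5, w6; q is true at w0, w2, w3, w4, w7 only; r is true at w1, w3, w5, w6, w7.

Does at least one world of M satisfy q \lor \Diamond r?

Let φ = q \lor \Diamond r. Evaluate φ at each world:
  w0 (successors {w0, w3}): φ is true.
  w1 (successors {w5}): φ is true.
  w2 (successors {w5, w7}): φ is true.
  w3 (successors {w1}): φ is true.
  w4 (successors {w0, w1, w3, w4}): φ is true.
  w5 (successors {w3, w4, w5, w7}): φ is true.
  w6 (successors {w0, w1, w5}): φ is true.
  w7 (successors {w6, w7}): φ is true.
Detail at w0 (witness):
  At w0: q is true, \Diamond r is true, so q \lor \Diamond r is true.
    At w0: \Diamond r requires r at some successor in {w0, w3}.
      r holds at w3, so \Diamond r is true at w0.

Yes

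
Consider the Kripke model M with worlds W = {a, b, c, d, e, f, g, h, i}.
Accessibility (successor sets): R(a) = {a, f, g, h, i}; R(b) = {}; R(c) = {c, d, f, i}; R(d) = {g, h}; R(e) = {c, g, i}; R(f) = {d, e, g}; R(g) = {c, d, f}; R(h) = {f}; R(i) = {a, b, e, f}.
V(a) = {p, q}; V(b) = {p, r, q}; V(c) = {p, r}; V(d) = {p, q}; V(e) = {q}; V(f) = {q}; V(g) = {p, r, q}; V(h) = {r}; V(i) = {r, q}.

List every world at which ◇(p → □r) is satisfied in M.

Recall that □ψ holds at a world iff ψ holds at every accessible world, and ◇ψ holds iff ψ holds at some accessible world.
Let φ = ◇(p → □r). Evaluate φ at each world:
  a (successors {a, f, g, h, i}): φ is true.
  b (successors ∅): φ is false.
  c (successors {c, d, f, i}): φ is true.
  d (successors {g, h}): φ is true.
  e (successors {c, g, i}): φ is true.
  f (successors {d, e, g}): φ is true.
  g (successors {c, d, f}): φ is true.
  h (successors {f}): φ is true.
  i (successors {a, b, e, f}): φ is true.
For instance, at i:
  At i: ◇(p → □r) requires p → □r at some successor in {a, b, e, f}.
    p → □r holds at b, so ◇(p → □r) is true at i.
      At b: p is true, □r is true, so p → □r is true.
Satisfying worlds: {a, c, d, e, f, g, h, i}

a, c, d, e, f, g, h, i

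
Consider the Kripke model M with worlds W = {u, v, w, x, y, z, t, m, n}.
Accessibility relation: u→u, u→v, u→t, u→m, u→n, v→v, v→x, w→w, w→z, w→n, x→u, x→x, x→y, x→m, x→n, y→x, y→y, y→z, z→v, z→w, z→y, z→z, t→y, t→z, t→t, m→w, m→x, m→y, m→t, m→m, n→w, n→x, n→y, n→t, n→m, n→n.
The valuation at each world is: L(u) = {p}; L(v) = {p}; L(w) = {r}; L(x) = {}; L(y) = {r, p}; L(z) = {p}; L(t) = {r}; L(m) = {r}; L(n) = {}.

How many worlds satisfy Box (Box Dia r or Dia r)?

Let φ = Box (Box Dia r or Dia r). Evaluate φ at each world:
  u (successors {u, v, t, m, n}): φ is false.
  v (successors {v, x}): φ is false.
  w (successors {w, z, n}): φ is true.
  x (successors {u, x, y, m, n}): φ is true.
  y (successors {x, y, z}): φ is true.
  z (successors {v, w, y, z}): φ is false.
  t (successors {y, z, t}): φ is true.
  m (successors {w, x, y, t, m}): φ is true.
  n (successors {w, x, y, t, m, n}): φ is true.
For instance, at z:
  At z: Box (Box Dia r or Dia r) requires Box Dia r or Dia r at every successor {v, w, y, z}.
    Box Dia r or Dia r fails at v, so Box (Box Dia r or Dia r) is false at z.
      At v: Box Dia r is false, Dia r is false, so Box Dia r or Dia r is false.
Satisfying worlds: {w, x, y, t, m, n}

6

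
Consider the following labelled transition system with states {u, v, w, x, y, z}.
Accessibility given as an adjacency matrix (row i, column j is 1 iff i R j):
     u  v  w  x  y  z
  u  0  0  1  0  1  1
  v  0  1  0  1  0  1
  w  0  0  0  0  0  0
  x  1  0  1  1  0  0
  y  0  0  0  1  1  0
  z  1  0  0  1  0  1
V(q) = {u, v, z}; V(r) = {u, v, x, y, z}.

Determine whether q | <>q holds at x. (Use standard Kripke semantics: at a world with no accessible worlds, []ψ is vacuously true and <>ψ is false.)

Recall that <>ψ holds at a world iff ψ holds at some accessible world.
At x: q is false, <>q is true, so q | <>q is true.
  At x: <>q requires q at some successor in {u, w, x}.
    q holds at u, so <>q is true at x.

Yes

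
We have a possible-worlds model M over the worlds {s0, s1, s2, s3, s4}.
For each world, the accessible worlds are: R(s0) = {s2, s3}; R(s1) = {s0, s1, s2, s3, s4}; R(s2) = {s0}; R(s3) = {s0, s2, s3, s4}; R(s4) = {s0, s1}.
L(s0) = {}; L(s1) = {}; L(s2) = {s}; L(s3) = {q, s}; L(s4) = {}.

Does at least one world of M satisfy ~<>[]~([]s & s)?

No

Let φ = ~<>[]~([]s & s). Evaluate φ at each world:
  s0 (successors {s2, s3}): φ is false.
  s1 (successors {s0, s1, s2, s3, s4}): φ is false.
  s2 (successors {s0}): φ is false.
  s3 (successors {s0, s2, s3, s4}): φ is false.
  s4 (successors {s0, s1}): φ is false.
For instance, at s2:
  At s2: <>[]~([]s & s) is true, so ~<>[]~([]s & s) is false.
    At s2: <>[]~([]s & s) requires []~([]s & s) at some successor in {s0}.
      []~([]s & s) holds at s0, so <>[]~([]s & s) is true at s2.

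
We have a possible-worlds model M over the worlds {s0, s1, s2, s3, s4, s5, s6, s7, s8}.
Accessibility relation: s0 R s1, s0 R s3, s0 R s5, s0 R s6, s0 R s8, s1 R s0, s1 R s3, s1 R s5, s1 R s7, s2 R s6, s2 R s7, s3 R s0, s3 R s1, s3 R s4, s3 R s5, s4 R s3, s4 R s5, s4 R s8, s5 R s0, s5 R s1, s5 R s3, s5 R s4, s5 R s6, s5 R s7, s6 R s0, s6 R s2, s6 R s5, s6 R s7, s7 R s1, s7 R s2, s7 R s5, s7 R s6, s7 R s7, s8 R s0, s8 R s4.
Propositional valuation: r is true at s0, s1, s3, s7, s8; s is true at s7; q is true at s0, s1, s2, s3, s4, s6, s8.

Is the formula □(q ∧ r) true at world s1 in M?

At s1: □(q ∧ r) requires q ∧ r at every successor {s0, s3, s5, s7}.
  q ∧ r fails at s5, so □(q ∧ r) is false at s1.

No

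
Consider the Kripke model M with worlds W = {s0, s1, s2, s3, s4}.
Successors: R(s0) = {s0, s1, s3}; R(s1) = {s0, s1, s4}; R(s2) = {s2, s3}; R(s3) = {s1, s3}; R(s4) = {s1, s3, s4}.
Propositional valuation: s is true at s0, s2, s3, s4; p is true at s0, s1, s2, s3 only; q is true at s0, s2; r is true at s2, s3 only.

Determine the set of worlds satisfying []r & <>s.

s2

Let φ = []r & <>s. Evaluate φ at each world:
  s0 (successors {s0, s1, s3}): φ is false.
  s1 (successors {s0, s1, s4}): φ is false.
  s2 (successors {s2, s3}): φ is true.
  s3 (successors {s1, s3}): φ is false.
  s4 (successors {s1, s3, s4}): φ is false.
For instance, at s0:
  At s0: []r is false, <>s is true, so []r & <>s is false.
    At s0: []r requires r at every successor {s0, s1, s3}.
      r fails at s0, so []r is false at s0.
    At s0: <>s requires s at some successor in {s0, s1, s3}.
      s holds at s0, so <>s is true at s0.
Satisfying worlds: {s2}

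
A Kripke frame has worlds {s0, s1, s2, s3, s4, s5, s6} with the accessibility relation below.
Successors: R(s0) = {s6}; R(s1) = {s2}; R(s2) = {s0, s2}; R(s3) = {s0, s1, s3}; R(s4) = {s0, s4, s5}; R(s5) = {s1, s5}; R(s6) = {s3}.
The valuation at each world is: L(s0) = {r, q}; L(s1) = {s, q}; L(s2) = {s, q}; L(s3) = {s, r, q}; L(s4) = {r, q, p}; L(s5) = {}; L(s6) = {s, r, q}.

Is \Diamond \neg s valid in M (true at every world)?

Let φ = \Diamond \neg s. Evaluate φ at each world:
  s0 (successors {s6}): φ is false.
  s1 (successors {s2}): φ is false.
  s2 (successors {s0, s2}): φ is true.
  s3 (successors {s0, s1, s3}): φ is true.
  s4 (successors {s0, s4, s5}): φ is true.
  s5 (successors {s1, s5}): φ is true.
  s6 (successors {s3}): φ is false.
Detail at s0 (counterexample):
  At s0: \Diamond \neg s requires \neg s at some successor in {s6}.
    At s6: \neg s is false.
  So \Diamond \neg s is false at s0.

No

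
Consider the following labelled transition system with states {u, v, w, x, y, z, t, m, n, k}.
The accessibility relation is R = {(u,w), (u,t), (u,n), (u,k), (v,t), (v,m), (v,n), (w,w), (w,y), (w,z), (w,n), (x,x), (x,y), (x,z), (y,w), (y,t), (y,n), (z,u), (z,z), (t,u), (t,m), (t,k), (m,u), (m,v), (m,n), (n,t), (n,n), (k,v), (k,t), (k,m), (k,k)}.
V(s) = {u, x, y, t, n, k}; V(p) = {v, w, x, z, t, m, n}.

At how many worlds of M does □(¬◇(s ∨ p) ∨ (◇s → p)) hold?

Let φ = □(¬◇(s ∨ p) ∨ (◇s → p)). Evaluate φ at each world:
  u (successors {w, t, n, k}): φ is false.
  v (successors {t, m, n}): φ is true.
  w (successors {w, y, z, n}): φ is false.
  x (successors {x, y, z}): φ is false.
  y (successors {w, t, n}): φ is true.
  z (successors {u, z}): φ is false.
  t (successors {u, m, k}): φ is false.
  m (successors {u, v, n}): φ is false.
  n (successors {t, n}): φ is true.
  k (successors {v, t, m, k}): φ is false.
For instance, at x:
  At x: □(¬◇(s ∨ p) ∨ (◇s → p)) requires ¬◇(s ∨ p) ∨ (◇s → p) at every successor {x, y, z}.
    ¬◇(s ∨ p) ∨ (◇s → p) fails at y, so □(¬◇(s ∨ p) ∨ (◇s → p)) is false at x.
      At y: ¬◇(s ∨ p) is false, ◇s → p is false, so ¬◇(s ∨ p) ∨ (◇s → p) is false.
Satisfying worlds: {v, y, n}

3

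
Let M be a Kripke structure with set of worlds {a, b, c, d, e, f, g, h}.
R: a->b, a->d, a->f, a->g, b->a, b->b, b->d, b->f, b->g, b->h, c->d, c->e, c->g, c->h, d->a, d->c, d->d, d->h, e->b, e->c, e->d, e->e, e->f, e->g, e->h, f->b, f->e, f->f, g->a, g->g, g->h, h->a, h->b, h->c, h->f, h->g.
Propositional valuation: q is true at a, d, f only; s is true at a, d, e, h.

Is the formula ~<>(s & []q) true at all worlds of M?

Yes

Let φ = ~<>(s & []q). Evaluate φ at each world:
  a (successors {b, d, f, g}): φ is true.
  b (successors {a, b, d, f, g, h}): φ is true.
  c (successors {d, e, g, h}): φ is true.
  d (successors {a, c, d, h}): φ is true.
  e (successors {b, c, d, e, f, g, h}): φ is true.
  f (successors {b, e, f}): φ is true.
  g (successors {a, g, h}): φ is true.
  h (successors {a, b, c, f, g}): φ is true.
For instance, at e:
  At e: <>(s & []q) is false, so ~<>(s & []q) is true.
    At e: <>(s & []q) requires s & []q at some successor in {b, c, d, e, f, g, h}.
      At b: s & []q is false.
      At c: s & []q is false.
      At d: s & []q is false.
      At e: s & []q is false.
      At f: s & []q is false.
      At g: s & []q is false.
      At h: s & []q is false.
    So <>(s & []q) is false at e.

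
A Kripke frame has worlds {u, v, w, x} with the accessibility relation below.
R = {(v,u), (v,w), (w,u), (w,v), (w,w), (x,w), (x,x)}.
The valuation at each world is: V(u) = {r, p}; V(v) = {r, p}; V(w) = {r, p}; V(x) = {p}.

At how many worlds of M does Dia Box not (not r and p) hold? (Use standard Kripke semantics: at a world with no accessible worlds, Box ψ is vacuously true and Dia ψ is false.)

Let φ = Dia Box not (not r and p). Evaluate φ at each world:
  u (successors ∅): φ is false.
  v (successors {u, w}): φ is true.
  w (successors {u, v, w}): φ is true.
  x (successors {w, x}): φ is true.
For instance, at v:
  At v: Dia Box not (not r and p) requires Box not (not r and p) at some successor in {u, w}.
    Box not (not r and p) holds at u, so Dia Box not (not r and p) is true at v.
      At u: no accessible worlds, so Box not (not r and p) holds vacuously.
Satisfying worlds: {v, w, x}

3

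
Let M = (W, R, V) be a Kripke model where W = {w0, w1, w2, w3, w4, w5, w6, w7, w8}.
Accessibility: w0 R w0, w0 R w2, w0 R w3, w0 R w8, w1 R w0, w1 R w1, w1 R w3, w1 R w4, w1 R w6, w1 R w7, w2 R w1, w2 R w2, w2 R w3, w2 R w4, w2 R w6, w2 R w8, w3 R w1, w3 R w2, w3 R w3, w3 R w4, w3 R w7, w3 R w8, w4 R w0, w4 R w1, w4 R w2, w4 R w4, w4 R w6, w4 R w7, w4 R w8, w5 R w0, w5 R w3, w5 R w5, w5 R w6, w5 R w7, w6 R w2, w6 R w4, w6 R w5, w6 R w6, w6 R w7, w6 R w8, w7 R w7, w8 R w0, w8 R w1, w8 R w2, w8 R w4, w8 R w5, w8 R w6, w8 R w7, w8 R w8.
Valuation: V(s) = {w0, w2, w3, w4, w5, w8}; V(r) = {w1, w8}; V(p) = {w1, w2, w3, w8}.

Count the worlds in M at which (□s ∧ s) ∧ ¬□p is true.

1

Let φ = (□s ∧ s) ∧ ¬□p. Evaluate φ at each world:
  w0 (successors {w0, w2, w3, w8}): φ is true.
  w1 (successors {w0, w1, w3, w4, w6, w7}): φ is false.
  w2 (successors {w1, w2, w3, w4, w6, w8}): φ is false.
  w3 (successors {w1, w2, w3, w4, w7, w8}): φ is false.
  w4 (successors {w0, w1, w2, w4, w6, w7, w8}): φ is false.
  w5 (successors {w0, w3, w5, w6, w7}): φ is false.
  w6 (successors {w2, w4, w5, w6, w7, w8}): φ is false.
  w7 (successors {w7}): φ is false.
  w8 (successors {w0, w1, w2, w4, w5, w6, w7, w8}): φ is false.
For instance, at w8:
  At w8: □s ∧ s is false, ¬□p is true, so (□s ∧ s) ∧ ¬□p is false.
    At w8: □s is false, s is true, so □s ∧ s is false.
      At w8: □s requires s at every successor {w0, w1, w2, w4, w5, w6, w7, w8}.
        s fails at w1, so □s is false at w8.
    At w8: □p is false, so ¬□p is true.
      At w8: □p requires p at every successor {w0, w1, w2, w4, w5, w6, w7, w8}.
        p fails at w0, so □p is false at w8.
Satisfying worlds: {w0}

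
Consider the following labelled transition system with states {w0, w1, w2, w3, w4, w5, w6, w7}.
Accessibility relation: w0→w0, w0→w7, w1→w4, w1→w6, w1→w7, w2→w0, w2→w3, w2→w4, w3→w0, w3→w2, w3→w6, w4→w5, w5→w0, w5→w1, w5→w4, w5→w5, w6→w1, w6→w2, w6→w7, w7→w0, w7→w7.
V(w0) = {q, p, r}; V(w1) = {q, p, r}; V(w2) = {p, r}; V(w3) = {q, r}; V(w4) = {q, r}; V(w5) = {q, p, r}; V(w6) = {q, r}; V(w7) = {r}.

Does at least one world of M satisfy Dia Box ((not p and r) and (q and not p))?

No

Let φ = Dia Box ((not p and r) and (q and not p)). Evaluate φ at each world:
  w0 (successors {w0, w7}): φ is false.
  w1 (successors {w4, w6, w7}): φ is false.
  w2 (successors {w0, w3, w4}): φ is false.
  w3 (successors {w0, w2, w6}): φ is false.
  w4 (successors {w5}): φ is false.
  w5 (successors {w0, w1, w4, w5}): φ is false.
  w6 (successors {w1, w2, w7}): φ is false.
  w7 (successors {w0, w7}): φ is false.
For instance, at w3:
  At w3: Dia Box ((not p and r) and (q and not p)) requires Box ((not p and r) and (q and not p)) at some successor in {w0, w2, w6}.
    At w0: Box ((not p and r) and (q and not p)) is false.
    At w2: Box ((not p and r) and (q and not p)) is false.
    At w6: Box ((not p and r) and (q and not p)) is false.
  So Dia Box ((not p and r) and (q and not p)) is false at w3.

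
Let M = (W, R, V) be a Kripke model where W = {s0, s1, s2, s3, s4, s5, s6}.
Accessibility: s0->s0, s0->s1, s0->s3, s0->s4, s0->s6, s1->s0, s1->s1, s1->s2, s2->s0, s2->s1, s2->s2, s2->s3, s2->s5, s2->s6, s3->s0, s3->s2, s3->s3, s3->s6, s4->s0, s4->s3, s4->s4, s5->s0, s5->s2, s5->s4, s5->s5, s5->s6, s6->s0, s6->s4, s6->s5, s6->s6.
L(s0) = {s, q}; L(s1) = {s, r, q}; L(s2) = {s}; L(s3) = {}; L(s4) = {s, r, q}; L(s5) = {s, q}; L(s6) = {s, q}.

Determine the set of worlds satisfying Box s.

s1, s5, s6

Let φ = Box s. Evaluate φ at each world:
  s0 (successors {s0, s1, s3, s4, s6}): φ is false.
  s1 (successors {s0, s1, s2}): φ is true.
  s2 (successors {s0, s1, s2, s3, s5, s6}): φ is false.
  s3 (successors {s0, s2, s3, s6}): φ is false.
  s4 (successors {s0, s3, s4}): φ is false.
  s5 (successors {s0, s2, s4, s5, s6}): φ is true.
  s6 (successors {s0, s4, s5, s6}): φ is true.
For instance, at s3:
  At s3: Box s requires s at every successor {s0, s2, s3, s6}.
    s fails at s3, so Box s is false at s3.
Satisfying worlds: {s1, s5, s6}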